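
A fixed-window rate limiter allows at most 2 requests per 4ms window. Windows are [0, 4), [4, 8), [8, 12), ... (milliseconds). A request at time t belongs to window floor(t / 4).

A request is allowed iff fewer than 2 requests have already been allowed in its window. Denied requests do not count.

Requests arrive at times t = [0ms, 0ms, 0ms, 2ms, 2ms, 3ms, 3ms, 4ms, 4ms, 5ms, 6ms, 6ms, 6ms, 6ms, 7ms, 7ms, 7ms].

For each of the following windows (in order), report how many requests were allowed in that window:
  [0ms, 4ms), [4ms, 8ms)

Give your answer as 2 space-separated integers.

Answer: 2 2

Derivation:
Processing requests:
  req#1 t=0ms (window 0): ALLOW
  req#2 t=0ms (window 0): ALLOW
  req#3 t=0ms (window 0): DENY
  req#4 t=2ms (window 0): DENY
  req#5 t=2ms (window 0): DENY
  req#6 t=3ms (window 0): DENY
  req#7 t=3ms (window 0): DENY
  req#8 t=4ms (window 1): ALLOW
  req#9 t=4ms (window 1): ALLOW
  req#10 t=5ms (window 1): DENY
  req#11 t=6ms (window 1): DENY
  req#12 t=6ms (window 1): DENY
  req#13 t=6ms (window 1): DENY
  req#14 t=6ms (window 1): DENY
  req#15 t=7ms (window 1): DENY
  req#16 t=7ms (window 1): DENY
  req#17 t=7ms (window 1): DENY

Allowed counts by window: 2 2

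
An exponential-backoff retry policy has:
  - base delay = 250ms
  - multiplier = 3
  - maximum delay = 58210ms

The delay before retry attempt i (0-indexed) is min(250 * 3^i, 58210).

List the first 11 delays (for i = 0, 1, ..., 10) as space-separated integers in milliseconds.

Computing each delay:
  i=0: min(250*3^0, 58210) = 250
  i=1: min(250*3^1, 58210) = 750
  i=2: min(250*3^2, 58210) = 2250
  i=3: min(250*3^3, 58210) = 6750
  i=4: min(250*3^4, 58210) = 20250
  i=5: min(250*3^5, 58210) = 58210
  i=6: min(250*3^6, 58210) = 58210
  i=7: min(250*3^7, 58210) = 58210
  i=8: min(250*3^8, 58210) = 58210
  i=9: min(250*3^9, 58210) = 58210
  i=10: min(250*3^10, 58210) = 58210

Answer: 250 750 2250 6750 20250 58210 58210 58210 58210 58210 58210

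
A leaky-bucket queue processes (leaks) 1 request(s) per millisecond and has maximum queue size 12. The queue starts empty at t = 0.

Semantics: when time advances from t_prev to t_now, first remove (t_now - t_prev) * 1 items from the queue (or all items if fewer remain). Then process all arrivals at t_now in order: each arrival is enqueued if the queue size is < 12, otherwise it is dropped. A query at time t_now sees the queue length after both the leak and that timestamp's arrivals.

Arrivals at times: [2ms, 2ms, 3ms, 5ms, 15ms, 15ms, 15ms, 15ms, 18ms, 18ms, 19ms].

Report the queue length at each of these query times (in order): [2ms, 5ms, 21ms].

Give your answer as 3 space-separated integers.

Queue lengths at query times:
  query t=2ms: backlog = 2
  query t=5ms: backlog = 1
  query t=21ms: backlog = 1

Answer: 2 1 1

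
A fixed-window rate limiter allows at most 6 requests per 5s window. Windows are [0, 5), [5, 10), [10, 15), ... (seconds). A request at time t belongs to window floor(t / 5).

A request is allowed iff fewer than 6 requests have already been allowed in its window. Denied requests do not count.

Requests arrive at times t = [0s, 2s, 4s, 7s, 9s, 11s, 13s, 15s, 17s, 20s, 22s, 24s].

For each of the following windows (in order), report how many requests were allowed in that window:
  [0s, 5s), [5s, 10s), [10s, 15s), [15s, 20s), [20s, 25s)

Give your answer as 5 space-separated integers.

Answer: 3 2 2 2 3

Derivation:
Processing requests:
  req#1 t=0s (window 0): ALLOW
  req#2 t=2s (window 0): ALLOW
  req#3 t=4s (window 0): ALLOW
  req#4 t=7s (window 1): ALLOW
  req#5 t=9s (window 1): ALLOW
  req#6 t=11s (window 2): ALLOW
  req#7 t=13s (window 2): ALLOW
  req#8 t=15s (window 3): ALLOW
  req#9 t=17s (window 3): ALLOW
  req#10 t=20s (window 4): ALLOW
  req#11 t=22s (window 4): ALLOW
  req#12 t=24s (window 4): ALLOW

Allowed counts by window: 3 2 2 2 3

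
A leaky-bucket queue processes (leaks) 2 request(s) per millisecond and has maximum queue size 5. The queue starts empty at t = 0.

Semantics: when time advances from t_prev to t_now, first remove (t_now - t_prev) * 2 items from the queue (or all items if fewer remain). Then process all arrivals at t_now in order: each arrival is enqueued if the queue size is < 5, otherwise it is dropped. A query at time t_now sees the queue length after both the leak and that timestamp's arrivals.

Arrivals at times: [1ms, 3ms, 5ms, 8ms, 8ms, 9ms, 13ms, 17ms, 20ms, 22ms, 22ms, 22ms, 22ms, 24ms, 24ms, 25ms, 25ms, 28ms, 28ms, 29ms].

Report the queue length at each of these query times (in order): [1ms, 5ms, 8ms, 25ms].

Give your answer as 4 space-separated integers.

Answer: 1 1 2 2

Derivation:
Queue lengths at query times:
  query t=1ms: backlog = 1
  query t=5ms: backlog = 1
  query t=8ms: backlog = 2
  query t=25ms: backlog = 2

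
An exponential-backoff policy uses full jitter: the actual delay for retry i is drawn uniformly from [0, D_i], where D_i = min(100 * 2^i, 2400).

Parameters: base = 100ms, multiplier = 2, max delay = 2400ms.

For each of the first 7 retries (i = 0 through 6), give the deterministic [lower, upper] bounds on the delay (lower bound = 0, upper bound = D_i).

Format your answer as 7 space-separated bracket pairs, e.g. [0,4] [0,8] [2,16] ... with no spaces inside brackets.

Computing bounds per retry:
  i=0: D_i=min(100*2^0,2400)=100, bounds=[0,100]
  i=1: D_i=min(100*2^1,2400)=200, bounds=[0,200]
  i=2: D_i=min(100*2^2,2400)=400, bounds=[0,400]
  i=3: D_i=min(100*2^3,2400)=800, bounds=[0,800]
  i=4: D_i=min(100*2^4,2400)=1600, bounds=[0,1600]
  i=5: D_i=min(100*2^5,2400)=2400, bounds=[0,2400]
  i=6: D_i=min(100*2^6,2400)=2400, bounds=[0,2400]

Answer: [0,100] [0,200] [0,400] [0,800] [0,1600] [0,2400] [0,2400]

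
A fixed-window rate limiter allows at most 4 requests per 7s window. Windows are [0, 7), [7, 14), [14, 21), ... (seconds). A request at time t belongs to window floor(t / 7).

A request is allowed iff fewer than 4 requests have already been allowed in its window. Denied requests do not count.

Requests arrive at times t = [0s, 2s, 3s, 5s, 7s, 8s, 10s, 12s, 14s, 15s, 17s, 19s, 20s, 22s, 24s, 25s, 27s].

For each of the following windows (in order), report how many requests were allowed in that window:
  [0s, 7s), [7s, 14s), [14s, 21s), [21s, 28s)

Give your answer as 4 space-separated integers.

Answer: 4 4 4 4

Derivation:
Processing requests:
  req#1 t=0s (window 0): ALLOW
  req#2 t=2s (window 0): ALLOW
  req#3 t=3s (window 0): ALLOW
  req#4 t=5s (window 0): ALLOW
  req#5 t=7s (window 1): ALLOW
  req#6 t=8s (window 1): ALLOW
  req#7 t=10s (window 1): ALLOW
  req#8 t=12s (window 1): ALLOW
  req#9 t=14s (window 2): ALLOW
  req#10 t=15s (window 2): ALLOW
  req#11 t=17s (window 2): ALLOW
  req#12 t=19s (window 2): ALLOW
  req#13 t=20s (window 2): DENY
  req#14 t=22s (window 3): ALLOW
  req#15 t=24s (window 3): ALLOW
  req#16 t=25s (window 3): ALLOW
  req#17 t=27s (window 3): ALLOW

Allowed counts by window: 4 4 4 4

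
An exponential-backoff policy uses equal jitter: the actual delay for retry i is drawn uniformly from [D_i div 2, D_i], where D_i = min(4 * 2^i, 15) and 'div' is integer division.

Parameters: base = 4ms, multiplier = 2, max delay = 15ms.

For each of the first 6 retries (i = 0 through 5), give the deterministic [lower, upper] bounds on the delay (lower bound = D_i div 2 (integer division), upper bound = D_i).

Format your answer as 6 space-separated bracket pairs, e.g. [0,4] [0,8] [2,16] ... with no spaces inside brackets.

Computing bounds per retry:
  i=0: D_i=min(4*2^0,15)=4, bounds=[2,4]
  i=1: D_i=min(4*2^1,15)=8, bounds=[4,8]
  i=2: D_i=min(4*2^2,15)=15, bounds=[7,15]
  i=3: D_i=min(4*2^3,15)=15, bounds=[7,15]
  i=4: D_i=min(4*2^4,15)=15, bounds=[7,15]
  i=5: D_i=min(4*2^5,15)=15, bounds=[7,15]

Answer: [2,4] [4,8] [7,15] [7,15] [7,15] [7,15]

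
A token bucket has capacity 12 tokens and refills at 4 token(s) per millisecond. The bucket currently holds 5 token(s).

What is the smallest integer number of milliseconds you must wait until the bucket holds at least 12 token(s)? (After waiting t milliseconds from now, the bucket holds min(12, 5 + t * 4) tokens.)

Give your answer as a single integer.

Need 5 + t * 4 >= 12, so t >= 7/4.
Smallest integer t = ceil(7/4) = 2.

Answer: 2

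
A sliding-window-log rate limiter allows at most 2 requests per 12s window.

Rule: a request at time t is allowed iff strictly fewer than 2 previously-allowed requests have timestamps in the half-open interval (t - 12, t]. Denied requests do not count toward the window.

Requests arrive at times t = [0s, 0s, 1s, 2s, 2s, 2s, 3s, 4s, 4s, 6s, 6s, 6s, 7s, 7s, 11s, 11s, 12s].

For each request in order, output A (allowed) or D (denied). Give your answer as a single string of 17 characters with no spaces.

Tracking allowed requests in the window:
  req#1 t=0s: ALLOW
  req#2 t=0s: ALLOW
  req#3 t=1s: DENY
  req#4 t=2s: DENY
  req#5 t=2s: DENY
  req#6 t=2s: DENY
  req#7 t=3s: DENY
  req#8 t=4s: DENY
  req#9 t=4s: DENY
  req#10 t=6s: DENY
  req#11 t=6s: DENY
  req#12 t=6s: DENY
  req#13 t=7s: DENY
  req#14 t=7s: DENY
  req#15 t=11s: DENY
  req#16 t=11s: DENY
  req#17 t=12s: ALLOW

Answer: AADDDDDDDDDDDDDDA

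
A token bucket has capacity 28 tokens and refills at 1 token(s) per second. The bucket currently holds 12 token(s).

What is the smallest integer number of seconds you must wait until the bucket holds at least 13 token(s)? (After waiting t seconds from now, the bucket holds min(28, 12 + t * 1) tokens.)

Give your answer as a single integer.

Need 12 + t * 1 >= 13, so t >= 1/1.
Smallest integer t = ceil(1/1) = 1.

Answer: 1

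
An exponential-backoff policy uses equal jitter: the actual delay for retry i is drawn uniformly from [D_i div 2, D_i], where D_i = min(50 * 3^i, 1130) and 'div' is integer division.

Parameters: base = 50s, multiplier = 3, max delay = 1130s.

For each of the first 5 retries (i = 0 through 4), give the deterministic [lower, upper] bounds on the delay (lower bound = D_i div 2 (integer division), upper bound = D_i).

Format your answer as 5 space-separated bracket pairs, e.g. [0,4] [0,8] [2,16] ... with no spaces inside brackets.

Computing bounds per retry:
  i=0: D_i=min(50*3^0,1130)=50, bounds=[25,50]
  i=1: D_i=min(50*3^1,1130)=150, bounds=[75,150]
  i=2: D_i=min(50*3^2,1130)=450, bounds=[225,450]
  i=3: D_i=min(50*3^3,1130)=1130, bounds=[565,1130]
  i=4: D_i=min(50*3^4,1130)=1130, bounds=[565,1130]

Answer: [25,50] [75,150] [225,450] [565,1130] [565,1130]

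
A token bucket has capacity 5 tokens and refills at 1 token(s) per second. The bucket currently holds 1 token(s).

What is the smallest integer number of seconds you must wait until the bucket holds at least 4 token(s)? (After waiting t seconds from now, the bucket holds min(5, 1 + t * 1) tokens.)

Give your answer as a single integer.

Need 1 + t * 1 >= 4, so t >= 3/1.
Smallest integer t = ceil(3/1) = 3.

Answer: 3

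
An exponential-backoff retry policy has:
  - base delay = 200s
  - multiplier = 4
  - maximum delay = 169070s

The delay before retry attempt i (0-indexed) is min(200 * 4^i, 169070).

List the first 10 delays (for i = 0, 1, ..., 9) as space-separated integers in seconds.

Answer: 200 800 3200 12800 51200 169070 169070 169070 169070 169070

Derivation:
Computing each delay:
  i=0: min(200*4^0, 169070) = 200
  i=1: min(200*4^1, 169070) = 800
  i=2: min(200*4^2, 169070) = 3200
  i=3: min(200*4^3, 169070) = 12800
  i=4: min(200*4^4, 169070) = 51200
  i=5: min(200*4^5, 169070) = 169070
  i=6: min(200*4^6, 169070) = 169070
  i=7: min(200*4^7, 169070) = 169070
  i=8: min(200*4^8, 169070) = 169070
  i=9: min(200*4^9, 169070) = 169070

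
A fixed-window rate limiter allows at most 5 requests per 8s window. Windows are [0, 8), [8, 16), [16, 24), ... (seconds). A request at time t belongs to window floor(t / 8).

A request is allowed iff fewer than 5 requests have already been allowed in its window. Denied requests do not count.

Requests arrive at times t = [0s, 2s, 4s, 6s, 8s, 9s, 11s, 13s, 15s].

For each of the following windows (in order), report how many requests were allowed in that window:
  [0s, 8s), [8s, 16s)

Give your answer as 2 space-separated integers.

Answer: 4 5

Derivation:
Processing requests:
  req#1 t=0s (window 0): ALLOW
  req#2 t=2s (window 0): ALLOW
  req#3 t=4s (window 0): ALLOW
  req#4 t=6s (window 0): ALLOW
  req#5 t=8s (window 1): ALLOW
  req#6 t=9s (window 1): ALLOW
  req#7 t=11s (window 1): ALLOW
  req#8 t=13s (window 1): ALLOW
  req#9 t=15s (window 1): ALLOW

Allowed counts by window: 4 5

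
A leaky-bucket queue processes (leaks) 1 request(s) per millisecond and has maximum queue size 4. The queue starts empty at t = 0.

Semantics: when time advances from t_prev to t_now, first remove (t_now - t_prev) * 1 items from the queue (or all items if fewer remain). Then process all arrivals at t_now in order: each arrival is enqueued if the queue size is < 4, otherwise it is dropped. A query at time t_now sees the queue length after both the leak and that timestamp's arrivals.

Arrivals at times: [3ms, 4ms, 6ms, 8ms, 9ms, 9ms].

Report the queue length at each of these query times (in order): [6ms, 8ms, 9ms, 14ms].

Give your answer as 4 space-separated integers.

Queue lengths at query times:
  query t=6ms: backlog = 1
  query t=8ms: backlog = 1
  query t=9ms: backlog = 2
  query t=14ms: backlog = 0

Answer: 1 1 2 0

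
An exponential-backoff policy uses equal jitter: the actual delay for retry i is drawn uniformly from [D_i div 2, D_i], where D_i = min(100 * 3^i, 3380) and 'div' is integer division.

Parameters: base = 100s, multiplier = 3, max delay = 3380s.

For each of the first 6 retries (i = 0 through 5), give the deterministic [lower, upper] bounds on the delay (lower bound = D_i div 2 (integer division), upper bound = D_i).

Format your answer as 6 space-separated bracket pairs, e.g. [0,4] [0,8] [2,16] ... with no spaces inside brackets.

Computing bounds per retry:
  i=0: D_i=min(100*3^0,3380)=100, bounds=[50,100]
  i=1: D_i=min(100*3^1,3380)=300, bounds=[150,300]
  i=2: D_i=min(100*3^2,3380)=900, bounds=[450,900]
  i=3: D_i=min(100*3^3,3380)=2700, bounds=[1350,2700]
  i=4: D_i=min(100*3^4,3380)=3380, bounds=[1690,3380]
  i=5: D_i=min(100*3^5,3380)=3380, bounds=[1690,3380]

Answer: [50,100] [150,300] [450,900] [1350,2700] [1690,3380] [1690,3380]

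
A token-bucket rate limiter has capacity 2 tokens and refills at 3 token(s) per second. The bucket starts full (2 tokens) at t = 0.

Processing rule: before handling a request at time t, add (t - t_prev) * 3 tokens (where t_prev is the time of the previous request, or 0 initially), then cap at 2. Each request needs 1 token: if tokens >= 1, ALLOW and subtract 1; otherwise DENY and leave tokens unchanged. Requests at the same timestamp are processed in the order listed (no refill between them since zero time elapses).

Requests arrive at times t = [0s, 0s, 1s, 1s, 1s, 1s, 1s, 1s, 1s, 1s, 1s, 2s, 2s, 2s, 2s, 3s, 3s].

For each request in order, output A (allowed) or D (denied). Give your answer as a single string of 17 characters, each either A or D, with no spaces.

Simulating step by step:
  req#1 t=0s: ALLOW
  req#2 t=0s: ALLOW
  req#3 t=1s: ALLOW
  req#4 t=1s: ALLOW
  req#5 t=1s: DENY
  req#6 t=1s: DENY
  req#7 t=1s: DENY
  req#8 t=1s: DENY
  req#9 t=1s: DENY
  req#10 t=1s: DENY
  req#11 t=1s: DENY
  req#12 t=2s: ALLOW
  req#13 t=2s: ALLOW
  req#14 t=2s: DENY
  req#15 t=2s: DENY
  req#16 t=3s: ALLOW
  req#17 t=3s: ALLOW

Answer: AAAADDDDDDDAADDAA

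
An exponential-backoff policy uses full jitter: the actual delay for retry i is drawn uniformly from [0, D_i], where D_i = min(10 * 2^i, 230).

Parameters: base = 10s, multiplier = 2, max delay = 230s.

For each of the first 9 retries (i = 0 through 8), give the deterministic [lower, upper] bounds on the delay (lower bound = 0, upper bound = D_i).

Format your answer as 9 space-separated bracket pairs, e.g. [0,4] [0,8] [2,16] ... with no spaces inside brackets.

Answer: [0,10] [0,20] [0,40] [0,80] [0,160] [0,230] [0,230] [0,230] [0,230]

Derivation:
Computing bounds per retry:
  i=0: D_i=min(10*2^0,230)=10, bounds=[0,10]
  i=1: D_i=min(10*2^1,230)=20, bounds=[0,20]
  i=2: D_i=min(10*2^2,230)=40, bounds=[0,40]
  i=3: D_i=min(10*2^3,230)=80, bounds=[0,80]
  i=4: D_i=min(10*2^4,230)=160, bounds=[0,160]
  i=5: D_i=min(10*2^5,230)=230, bounds=[0,230]
  i=6: D_i=min(10*2^6,230)=230, bounds=[0,230]
  i=7: D_i=min(10*2^7,230)=230, bounds=[0,230]
  i=8: D_i=min(10*2^8,230)=230, bounds=[0,230]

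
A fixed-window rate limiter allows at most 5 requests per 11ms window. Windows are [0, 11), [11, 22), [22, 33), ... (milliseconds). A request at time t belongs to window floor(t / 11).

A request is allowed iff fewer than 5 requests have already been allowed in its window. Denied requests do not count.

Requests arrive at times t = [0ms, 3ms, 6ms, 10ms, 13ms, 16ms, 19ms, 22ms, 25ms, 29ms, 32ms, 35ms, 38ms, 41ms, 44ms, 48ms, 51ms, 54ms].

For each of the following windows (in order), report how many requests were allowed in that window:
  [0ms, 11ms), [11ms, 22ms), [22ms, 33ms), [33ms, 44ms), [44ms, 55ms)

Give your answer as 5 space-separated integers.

Answer: 4 3 4 3 4

Derivation:
Processing requests:
  req#1 t=0ms (window 0): ALLOW
  req#2 t=3ms (window 0): ALLOW
  req#3 t=6ms (window 0): ALLOW
  req#4 t=10ms (window 0): ALLOW
  req#5 t=13ms (window 1): ALLOW
  req#6 t=16ms (window 1): ALLOW
  req#7 t=19ms (window 1): ALLOW
  req#8 t=22ms (window 2): ALLOW
  req#9 t=25ms (window 2): ALLOW
  req#10 t=29ms (window 2): ALLOW
  req#11 t=32ms (window 2): ALLOW
  req#12 t=35ms (window 3): ALLOW
  req#13 t=38ms (window 3): ALLOW
  req#14 t=41ms (window 3): ALLOW
  req#15 t=44ms (window 4): ALLOW
  req#16 t=48ms (window 4): ALLOW
  req#17 t=51ms (window 4): ALLOW
  req#18 t=54ms (window 4): ALLOW

Allowed counts by window: 4 3 4 3 4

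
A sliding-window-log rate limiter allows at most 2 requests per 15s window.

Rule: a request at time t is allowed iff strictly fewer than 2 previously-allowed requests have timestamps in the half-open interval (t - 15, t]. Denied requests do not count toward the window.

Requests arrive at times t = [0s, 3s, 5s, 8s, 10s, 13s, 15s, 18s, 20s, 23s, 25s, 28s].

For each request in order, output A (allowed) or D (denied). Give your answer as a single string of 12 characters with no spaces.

Tracking allowed requests in the window:
  req#1 t=0s: ALLOW
  req#2 t=3s: ALLOW
  req#3 t=5s: DENY
  req#4 t=8s: DENY
  req#5 t=10s: DENY
  req#6 t=13s: DENY
  req#7 t=15s: ALLOW
  req#8 t=18s: ALLOW
  req#9 t=20s: DENY
  req#10 t=23s: DENY
  req#11 t=25s: DENY
  req#12 t=28s: DENY

Answer: AADDDDAADDDD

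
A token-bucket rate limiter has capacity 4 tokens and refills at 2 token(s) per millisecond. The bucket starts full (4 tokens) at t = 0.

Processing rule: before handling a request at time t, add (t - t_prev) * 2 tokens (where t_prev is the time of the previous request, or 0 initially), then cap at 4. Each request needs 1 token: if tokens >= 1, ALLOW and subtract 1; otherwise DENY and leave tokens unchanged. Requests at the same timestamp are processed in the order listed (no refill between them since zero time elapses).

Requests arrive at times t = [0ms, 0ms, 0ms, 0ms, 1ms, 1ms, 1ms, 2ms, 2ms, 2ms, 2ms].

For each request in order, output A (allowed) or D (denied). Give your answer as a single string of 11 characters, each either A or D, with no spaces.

Answer: AAAAAADAADD

Derivation:
Simulating step by step:
  req#1 t=0ms: ALLOW
  req#2 t=0ms: ALLOW
  req#3 t=0ms: ALLOW
  req#4 t=0ms: ALLOW
  req#5 t=1ms: ALLOW
  req#6 t=1ms: ALLOW
  req#7 t=1ms: DENY
  req#8 t=2ms: ALLOW
  req#9 t=2ms: ALLOW
  req#10 t=2ms: DENY
  req#11 t=2ms: DENY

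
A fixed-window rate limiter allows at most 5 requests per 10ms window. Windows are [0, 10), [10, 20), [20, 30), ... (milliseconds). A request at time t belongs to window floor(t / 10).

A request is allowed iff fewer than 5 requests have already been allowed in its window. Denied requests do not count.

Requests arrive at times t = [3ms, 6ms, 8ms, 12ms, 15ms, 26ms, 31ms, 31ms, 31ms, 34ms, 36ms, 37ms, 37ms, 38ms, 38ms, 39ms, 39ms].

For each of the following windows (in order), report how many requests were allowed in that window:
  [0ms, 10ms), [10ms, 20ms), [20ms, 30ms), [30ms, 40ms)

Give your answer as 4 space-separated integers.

Answer: 3 2 1 5

Derivation:
Processing requests:
  req#1 t=3ms (window 0): ALLOW
  req#2 t=6ms (window 0): ALLOW
  req#3 t=8ms (window 0): ALLOW
  req#4 t=12ms (window 1): ALLOW
  req#5 t=15ms (window 1): ALLOW
  req#6 t=26ms (window 2): ALLOW
  req#7 t=31ms (window 3): ALLOW
  req#8 t=31ms (window 3): ALLOW
  req#9 t=31ms (window 3): ALLOW
  req#10 t=34ms (window 3): ALLOW
  req#11 t=36ms (window 3): ALLOW
  req#12 t=37ms (window 3): DENY
  req#13 t=37ms (window 3): DENY
  req#14 t=38ms (window 3): DENY
  req#15 t=38ms (window 3): DENY
  req#16 t=39ms (window 3): DENY
  req#17 t=39ms (window 3): DENY

Allowed counts by window: 3 2 1 5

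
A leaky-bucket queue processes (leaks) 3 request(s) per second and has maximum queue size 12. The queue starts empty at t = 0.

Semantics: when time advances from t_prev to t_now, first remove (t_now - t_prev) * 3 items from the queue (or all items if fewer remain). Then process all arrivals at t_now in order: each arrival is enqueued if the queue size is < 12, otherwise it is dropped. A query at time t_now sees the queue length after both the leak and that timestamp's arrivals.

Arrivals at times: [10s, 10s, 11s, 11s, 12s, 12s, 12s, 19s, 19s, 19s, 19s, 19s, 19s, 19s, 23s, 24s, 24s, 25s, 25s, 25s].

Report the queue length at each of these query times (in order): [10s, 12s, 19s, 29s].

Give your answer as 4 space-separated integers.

Queue lengths at query times:
  query t=10s: backlog = 2
  query t=12s: backlog = 3
  query t=19s: backlog = 7
  query t=29s: backlog = 0

Answer: 2 3 7 0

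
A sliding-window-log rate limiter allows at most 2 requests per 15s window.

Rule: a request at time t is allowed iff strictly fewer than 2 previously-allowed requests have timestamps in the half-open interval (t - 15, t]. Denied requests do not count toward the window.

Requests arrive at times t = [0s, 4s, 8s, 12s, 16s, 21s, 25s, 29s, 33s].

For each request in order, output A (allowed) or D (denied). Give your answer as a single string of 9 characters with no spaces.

Tracking allowed requests in the window:
  req#1 t=0s: ALLOW
  req#2 t=4s: ALLOW
  req#3 t=8s: DENY
  req#4 t=12s: DENY
  req#5 t=16s: ALLOW
  req#6 t=21s: ALLOW
  req#7 t=25s: DENY
  req#8 t=29s: DENY
  req#9 t=33s: ALLOW

Answer: AADDAADDA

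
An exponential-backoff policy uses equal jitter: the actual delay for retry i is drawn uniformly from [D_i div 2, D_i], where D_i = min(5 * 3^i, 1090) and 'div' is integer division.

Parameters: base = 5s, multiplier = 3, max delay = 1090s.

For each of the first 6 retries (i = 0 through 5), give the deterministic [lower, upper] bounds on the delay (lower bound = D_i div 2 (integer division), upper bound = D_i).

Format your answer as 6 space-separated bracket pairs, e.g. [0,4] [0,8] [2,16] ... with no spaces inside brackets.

Answer: [2,5] [7,15] [22,45] [67,135] [202,405] [545,1090]

Derivation:
Computing bounds per retry:
  i=0: D_i=min(5*3^0,1090)=5, bounds=[2,5]
  i=1: D_i=min(5*3^1,1090)=15, bounds=[7,15]
  i=2: D_i=min(5*3^2,1090)=45, bounds=[22,45]
  i=3: D_i=min(5*3^3,1090)=135, bounds=[67,135]
  i=4: D_i=min(5*3^4,1090)=405, bounds=[202,405]
  i=5: D_i=min(5*3^5,1090)=1090, bounds=[545,1090]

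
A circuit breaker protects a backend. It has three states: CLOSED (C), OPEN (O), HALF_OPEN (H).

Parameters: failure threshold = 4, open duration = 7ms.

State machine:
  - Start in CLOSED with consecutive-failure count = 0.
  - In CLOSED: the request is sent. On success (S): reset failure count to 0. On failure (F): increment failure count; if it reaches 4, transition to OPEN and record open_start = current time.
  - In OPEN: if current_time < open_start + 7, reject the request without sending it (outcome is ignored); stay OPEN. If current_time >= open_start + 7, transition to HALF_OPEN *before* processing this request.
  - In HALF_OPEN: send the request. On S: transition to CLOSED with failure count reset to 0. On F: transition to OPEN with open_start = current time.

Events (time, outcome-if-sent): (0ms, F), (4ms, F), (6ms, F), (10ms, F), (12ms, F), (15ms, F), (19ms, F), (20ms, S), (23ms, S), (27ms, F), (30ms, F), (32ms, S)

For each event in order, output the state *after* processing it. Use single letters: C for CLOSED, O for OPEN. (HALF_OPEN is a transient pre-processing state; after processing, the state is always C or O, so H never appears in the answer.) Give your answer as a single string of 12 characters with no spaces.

State after each event:
  event#1 t=0ms outcome=F: state=CLOSED
  event#2 t=4ms outcome=F: state=CLOSED
  event#3 t=6ms outcome=F: state=CLOSED
  event#4 t=10ms outcome=F: state=OPEN
  event#5 t=12ms outcome=F: state=OPEN
  event#6 t=15ms outcome=F: state=OPEN
  event#7 t=19ms outcome=F: state=OPEN
  event#8 t=20ms outcome=S: state=OPEN
  event#9 t=23ms outcome=S: state=OPEN
  event#10 t=27ms outcome=F: state=OPEN
  event#11 t=30ms outcome=F: state=OPEN
  event#12 t=32ms outcome=S: state=OPEN

Answer: CCCOOOOOOOOO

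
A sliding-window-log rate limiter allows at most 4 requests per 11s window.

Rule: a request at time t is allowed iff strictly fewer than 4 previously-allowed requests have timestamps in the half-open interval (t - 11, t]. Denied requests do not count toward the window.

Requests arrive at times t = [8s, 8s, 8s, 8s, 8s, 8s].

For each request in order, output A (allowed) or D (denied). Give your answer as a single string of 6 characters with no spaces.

Tracking allowed requests in the window:
  req#1 t=8s: ALLOW
  req#2 t=8s: ALLOW
  req#3 t=8s: ALLOW
  req#4 t=8s: ALLOW
  req#5 t=8s: DENY
  req#6 t=8s: DENY

Answer: AAAADD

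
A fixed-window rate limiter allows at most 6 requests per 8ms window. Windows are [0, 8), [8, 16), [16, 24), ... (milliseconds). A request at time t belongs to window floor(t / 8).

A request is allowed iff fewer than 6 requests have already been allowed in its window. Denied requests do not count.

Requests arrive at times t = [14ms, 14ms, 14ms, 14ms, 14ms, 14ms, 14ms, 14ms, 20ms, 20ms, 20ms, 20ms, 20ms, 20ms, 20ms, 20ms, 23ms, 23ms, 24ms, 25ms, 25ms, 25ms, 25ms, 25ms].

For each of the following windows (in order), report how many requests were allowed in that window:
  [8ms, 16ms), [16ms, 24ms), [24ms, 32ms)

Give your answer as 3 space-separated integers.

Processing requests:
  req#1 t=14ms (window 1): ALLOW
  req#2 t=14ms (window 1): ALLOW
  req#3 t=14ms (window 1): ALLOW
  req#4 t=14ms (window 1): ALLOW
  req#5 t=14ms (window 1): ALLOW
  req#6 t=14ms (window 1): ALLOW
  req#7 t=14ms (window 1): DENY
  req#8 t=14ms (window 1): DENY
  req#9 t=20ms (window 2): ALLOW
  req#10 t=20ms (window 2): ALLOW
  req#11 t=20ms (window 2): ALLOW
  req#12 t=20ms (window 2): ALLOW
  req#13 t=20ms (window 2): ALLOW
  req#14 t=20ms (window 2): ALLOW
  req#15 t=20ms (window 2): DENY
  req#16 t=20ms (window 2): DENY
  req#17 t=23ms (window 2): DENY
  req#18 t=23ms (window 2): DENY
  req#19 t=24ms (window 3): ALLOW
  req#20 t=25ms (window 3): ALLOW
  req#21 t=25ms (window 3): ALLOW
  req#22 t=25ms (window 3): ALLOW
  req#23 t=25ms (window 3): ALLOW
  req#24 t=25ms (window 3): ALLOW

Allowed counts by window: 6 6 6

Answer: 6 6 6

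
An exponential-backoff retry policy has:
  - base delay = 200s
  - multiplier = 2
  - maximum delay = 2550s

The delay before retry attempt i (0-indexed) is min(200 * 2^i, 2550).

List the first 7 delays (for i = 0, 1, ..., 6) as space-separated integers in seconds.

Answer: 200 400 800 1600 2550 2550 2550

Derivation:
Computing each delay:
  i=0: min(200*2^0, 2550) = 200
  i=1: min(200*2^1, 2550) = 400
  i=2: min(200*2^2, 2550) = 800
  i=3: min(200*2^3, 2550) = 1600
  i=4: min(200*2^4, 2550) = 2550
  i=5: min(200*2^5, 2550) = 2550
  i=6: min(200*2^6, 2550) = 2550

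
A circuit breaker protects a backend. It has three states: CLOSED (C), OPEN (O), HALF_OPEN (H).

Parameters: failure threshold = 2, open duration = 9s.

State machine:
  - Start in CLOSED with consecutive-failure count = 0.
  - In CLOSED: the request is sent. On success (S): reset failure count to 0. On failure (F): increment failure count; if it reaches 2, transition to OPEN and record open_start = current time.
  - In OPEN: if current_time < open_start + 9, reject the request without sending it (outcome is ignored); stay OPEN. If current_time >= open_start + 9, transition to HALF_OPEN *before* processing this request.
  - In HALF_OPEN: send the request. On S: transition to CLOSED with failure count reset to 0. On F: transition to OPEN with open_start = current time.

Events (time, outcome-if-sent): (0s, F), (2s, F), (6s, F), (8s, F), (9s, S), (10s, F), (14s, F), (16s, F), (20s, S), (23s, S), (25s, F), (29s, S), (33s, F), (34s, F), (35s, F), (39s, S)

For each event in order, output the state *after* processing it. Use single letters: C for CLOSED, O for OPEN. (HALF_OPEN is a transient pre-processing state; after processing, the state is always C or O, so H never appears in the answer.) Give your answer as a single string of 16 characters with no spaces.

Answer: COOOOOOOOCCCCOOO

Derivation:
State after each event:
  event#1 t=0s outcome=F: state=CLOSED
  event#2 t=2s outcome=F: state=OPEN
  event#3 t=6s outcome=F: state=OPEN
  event#4 t=8s outcome=F: state=OPEN
  event#5 t=9s outcome=S: state=OPEN
  event#6 t=10s outcome=F: state=OPEN
  event#7 t=14s outcome=F: state=OPEN
  event#8 t=16s outcome=F: state=OPEN
  event#9 t=20s outcome=S: state=OPEN
  event#10 t=23s outcome=S: state=CLOSED
  event#11 t=25s outcome=F: state=CLOSED
  event#12 t=29s outcome=S: state=CLOSED
  event#13 t=33s outcome=F: state=CLOSED
  event#14 t=34s outcome=F: state=OPEN
  event#15 t=35s outcome=F: state=OPEN
  event#16 t=39s outcome=S: state=OPEN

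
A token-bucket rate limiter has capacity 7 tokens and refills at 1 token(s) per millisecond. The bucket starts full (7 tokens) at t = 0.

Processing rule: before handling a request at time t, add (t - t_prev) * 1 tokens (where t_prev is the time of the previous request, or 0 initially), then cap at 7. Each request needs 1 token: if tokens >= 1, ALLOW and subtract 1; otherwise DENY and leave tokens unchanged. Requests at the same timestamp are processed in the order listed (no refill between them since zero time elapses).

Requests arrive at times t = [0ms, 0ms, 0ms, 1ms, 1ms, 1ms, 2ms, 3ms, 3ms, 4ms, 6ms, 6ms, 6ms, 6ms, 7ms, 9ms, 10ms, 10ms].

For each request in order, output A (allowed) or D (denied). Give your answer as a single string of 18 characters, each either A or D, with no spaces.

Simulating step by step:
  req#1 t=0ms: ALLOW
  req#2 t=0ms: ALLOW
  req#3 t=0ms: ALLOW
  req#4 t=1ms: ALLOW
  req#5 t=1ms: ALLOW
  req#6 t=1ms: ALLOW
  req#7 t=2ms: ALLOW
  req#8 t=3ms: ALLOW
  req#9 t=3ms: ALLOW
  req#10 t=4ms: ALLOW
  req#11 t=6ms: ALLOW
  req#12 t=6ms: ALLOW
  req#13 t=6ms: ALLOW
  req#14 t=6ms: DENY
  req#15 t=7ms: ALLOW
  req#16 t=9ms: ALLOW
  req#17 t=10ms: ALLOW
  req#18 t=10ms: ALLOW

Answer: AAAAAAAAAAAAADAAAA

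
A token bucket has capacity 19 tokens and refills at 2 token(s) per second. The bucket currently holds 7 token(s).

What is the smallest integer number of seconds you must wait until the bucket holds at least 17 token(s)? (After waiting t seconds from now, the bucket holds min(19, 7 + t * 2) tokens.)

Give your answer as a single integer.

Need 7 + t * 2 >= 17, so t >= 10/2.
Smallest integer t = ceil(10/2) = 5.

Answer: 5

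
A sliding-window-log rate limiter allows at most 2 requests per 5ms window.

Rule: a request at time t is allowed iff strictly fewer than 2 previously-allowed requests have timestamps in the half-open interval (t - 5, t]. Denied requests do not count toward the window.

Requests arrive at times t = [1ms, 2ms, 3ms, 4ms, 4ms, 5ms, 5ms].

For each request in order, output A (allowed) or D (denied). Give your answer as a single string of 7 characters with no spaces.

Tracking allowed requests in the window:
  req#1 t=1ms: ALLOW
  req#2 t=2ms: ALLOW
  req#3 t=3ms: DENY
  req#4 t=4ms: DENY
  req#5 t=4ms: DENY
  req#6 t=5ms: DENY
  req#7 t=5ms: DENY

Answer: AADDDDD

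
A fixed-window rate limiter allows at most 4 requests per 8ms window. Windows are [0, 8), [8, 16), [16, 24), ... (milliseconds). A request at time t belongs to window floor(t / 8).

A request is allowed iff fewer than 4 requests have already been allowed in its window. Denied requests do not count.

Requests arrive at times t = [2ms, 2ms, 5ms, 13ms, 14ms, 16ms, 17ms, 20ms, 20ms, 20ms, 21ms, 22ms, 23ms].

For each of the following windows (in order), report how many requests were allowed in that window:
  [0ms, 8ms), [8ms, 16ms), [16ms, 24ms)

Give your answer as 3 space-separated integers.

Processing requests:
  req#1 t=2ms (window 0): ALLOW
  req#2 t=2ms (window 0): ALLOW
  req#3 t=5ms (window 0): ALLOW
  req#4 t=13ms (window 1): ALLOW
  req#5 t=14ms (window 1): ALLOW
  req#6 t=16ms (window 2): ALLOW
  req#7 t=17ms (window 2): ALLOW
  req#8 t=20ms (window 2): ALLOW
  req#9 t=20ms (window 2): ALLOW
  req#10 t=20ms (window 2): DENY
  req#11 t=21ms (window 2): DENY
  req#12 t=22ms (window 2): DENY
  req#13 t=23ms (window 2): DENY

Allowed counts by window: 3 2 4

Answer: 3 2 4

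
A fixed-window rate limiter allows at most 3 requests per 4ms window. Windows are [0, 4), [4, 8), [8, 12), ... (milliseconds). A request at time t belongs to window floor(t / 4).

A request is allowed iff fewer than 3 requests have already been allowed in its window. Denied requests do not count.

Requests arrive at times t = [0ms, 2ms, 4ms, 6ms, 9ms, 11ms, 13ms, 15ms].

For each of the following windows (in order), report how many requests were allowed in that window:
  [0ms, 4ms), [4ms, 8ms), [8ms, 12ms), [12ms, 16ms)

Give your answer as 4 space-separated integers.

Answer: 2 2 2 2

Derivation:
Processing requests:
  req#1 t=0ms (window 0): ALLOW
  req#2 t=2ms (window 0): ALLOW
  req#3 t=4ms (window 1): ALLOW
  req#4 t=6ms (window 1): ALLOW
  req#5 t=9ms (window 2): ALLOW
  req#6 t=11ms (window 2): ALLOW
  req#7 t=13ms (window 3): ALLOW
  req#8 t=15ms (window 3): ALLOW

Allowed counts by window: 2 2 2 2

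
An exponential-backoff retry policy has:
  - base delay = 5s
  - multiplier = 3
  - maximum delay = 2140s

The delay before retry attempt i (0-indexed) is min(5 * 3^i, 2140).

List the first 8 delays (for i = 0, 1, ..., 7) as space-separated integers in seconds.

Answer: 5 15 45 135 405 1215 2140 2140

Derivation:
Computing each delay:
  i=0: min(5*3^0, 2140) = 5
  i=1: min(5*3^1, 2140) = 15
  i=2: min(5*3^2, 2140) = 45
  i=3: min(5*3^3, 2140) = 135
  i=4: min(5*3^4, 2140) = 405
  i=5: min(5*3^5, 2140) = 1215
  i=6: min(5*3^6, 2140) = 2140
  i=7: min(5*3^7, 2140) = 2140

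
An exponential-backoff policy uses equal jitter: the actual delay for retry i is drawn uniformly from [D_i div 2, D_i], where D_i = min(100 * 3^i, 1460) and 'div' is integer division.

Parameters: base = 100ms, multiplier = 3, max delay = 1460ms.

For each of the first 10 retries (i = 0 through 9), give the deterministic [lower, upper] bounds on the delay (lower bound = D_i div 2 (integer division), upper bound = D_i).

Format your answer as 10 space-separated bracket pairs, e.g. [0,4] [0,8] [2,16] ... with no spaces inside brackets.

Answer: [50,100] [150,300] [450,900] [730,1460] [730,1460] [730,1460] [730,1460] [730,1460] [730,1460] [730,1460]

Derivation:
Computing bounds per retry:
  i=0: D_i=min(100*3^0,1460)=100, bounds=[50,100]
  i=1: D_i=min(100*3^1,1460)=300, bounds=[150,300]
  i=2: D_i=min(100*3^2,1460)=900, bounds=[450,900]
  i=3: D_i=min(100*3^3,1460)=1460, bounds=[730,1460]
  i=4: D_i=min(100*3^4,1460)=1460, bounds=[730,1460]
  i=5: D_i=min(100*3^5,1460)=1460, bounds=[730,1460]
  i=6: D_i=min(100*3^6,1460)=1460, bounds=[730,1460]
  i=7: D_i=min(100*3^7,1460)=1460, bounds=[730,1460]
  i=8: D_i=min(100*3^8,1460)=1460, bounds=[730,1460]
  i=9: D_i=min(100*3^9,1460)=1460, bounds=[730,1460]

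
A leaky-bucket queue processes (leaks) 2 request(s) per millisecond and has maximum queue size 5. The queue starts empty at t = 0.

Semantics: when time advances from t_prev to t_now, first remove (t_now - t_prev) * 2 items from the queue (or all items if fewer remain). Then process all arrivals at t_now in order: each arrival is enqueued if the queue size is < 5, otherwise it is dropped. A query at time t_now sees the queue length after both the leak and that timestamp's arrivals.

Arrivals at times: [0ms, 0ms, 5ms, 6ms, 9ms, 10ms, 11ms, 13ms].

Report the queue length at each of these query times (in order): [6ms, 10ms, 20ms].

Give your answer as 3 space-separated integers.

Queue lengths at query times:
  query t=6ms: backlog = 1
  query t=10ms: backlog = 1
  query t=20ms: backlog = 0

Answer: 1 1 0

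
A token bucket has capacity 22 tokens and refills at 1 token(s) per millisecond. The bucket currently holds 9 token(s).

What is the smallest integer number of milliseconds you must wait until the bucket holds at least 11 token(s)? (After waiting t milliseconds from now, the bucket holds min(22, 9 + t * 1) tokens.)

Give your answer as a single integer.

Answer: 2

Derivation:
Need 9 + t * 1 >= 11, so t >= 2/1.
Smallest integer t = ceil(2/1) = 2.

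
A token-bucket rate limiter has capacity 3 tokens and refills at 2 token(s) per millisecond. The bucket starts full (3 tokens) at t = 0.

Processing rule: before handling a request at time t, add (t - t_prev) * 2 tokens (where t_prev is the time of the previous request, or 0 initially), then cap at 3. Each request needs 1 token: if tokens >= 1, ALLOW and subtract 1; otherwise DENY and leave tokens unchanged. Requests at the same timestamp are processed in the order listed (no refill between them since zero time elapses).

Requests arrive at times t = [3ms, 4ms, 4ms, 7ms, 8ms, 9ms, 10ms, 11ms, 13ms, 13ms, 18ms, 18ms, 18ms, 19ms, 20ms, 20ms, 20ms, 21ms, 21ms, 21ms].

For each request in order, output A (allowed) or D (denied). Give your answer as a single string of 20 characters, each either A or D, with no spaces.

Answer: AAAAAAAAAAAAAAAAAAAD

Derivation:
Simulating step by step:
  req#1 t=3ms: ALLOW
  req#2 t=4ms: ALLOW
  req#3 t=4ms: ALLOW
  req#4 t=7ms: ALLOW
  req#5 t=8ms: ALLOW
  req#6 t=9ms: ALLOW
  req#7 t=10ms: ALLOW
  req#8 t=11ms: ALLOW
  req#9 t=13ms: ALLOW
  req#10 t=13ms: ALLOW
  req#11 t=18ms: ALLOW
  req#12 t=18ms: ALLOW
  req#13 t=18ms: ALLOW
  req#14 t=19ms: ALLOW
  req#15 t=20ms: ALLOW
  req#16 t=20ms: ALLOW
  req#17 t=20ms: ALLOW
  req#18 t=21ms: ALLOW
  req#19 t=21ms: ALLOW
  req#20 t=21ms: DENY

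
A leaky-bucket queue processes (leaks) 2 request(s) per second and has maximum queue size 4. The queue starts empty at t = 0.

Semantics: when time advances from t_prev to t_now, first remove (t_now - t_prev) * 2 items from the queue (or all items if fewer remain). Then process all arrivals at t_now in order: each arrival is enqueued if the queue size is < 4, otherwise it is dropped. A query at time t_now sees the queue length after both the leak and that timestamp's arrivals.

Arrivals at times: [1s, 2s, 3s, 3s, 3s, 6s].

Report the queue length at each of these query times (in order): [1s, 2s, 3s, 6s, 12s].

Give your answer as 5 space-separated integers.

Queue lengths at query times:
  query t=1s: backlog = 1
  query t=2s: backlog = 1
  query t=3s: backlog = 3
  query t=6s: backlog = 1
  query t=12s: backlog = 0

Answer: 1 1 3 1 0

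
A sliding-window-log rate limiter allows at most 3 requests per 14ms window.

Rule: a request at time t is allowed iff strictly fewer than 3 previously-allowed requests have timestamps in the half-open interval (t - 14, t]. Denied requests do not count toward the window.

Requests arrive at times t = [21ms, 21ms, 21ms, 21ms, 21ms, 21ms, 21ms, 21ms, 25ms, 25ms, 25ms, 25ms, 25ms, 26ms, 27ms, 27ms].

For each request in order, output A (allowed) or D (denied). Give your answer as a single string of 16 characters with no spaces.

Answer: AAADDDDDDDDDDDDD

Derivation:
Tracking allowed requests in the window:
  req#1 t=21ms: ALLOW
  req#2 t=21ms: ALLOW
  req#3 t=21ms: ALLOW
  req#4 t=21ms: DENY
  req#5 t=21ms: DENY
  req#6 t=21ms: DENY
  req#7 t=21ms: DENY
  req#8 t=21ms: DENY
  req#9 t=25ms: DENY
  req#10 t=25ms: DENY
  req#11 t=25ms: DENY
  req#12 t=25ms: DENY
  req#13 t=25ms: DENY
  req#14 t=26ms: DENY
  req#15 t=27ms: DENY
  req#16 t=27ms: DENY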